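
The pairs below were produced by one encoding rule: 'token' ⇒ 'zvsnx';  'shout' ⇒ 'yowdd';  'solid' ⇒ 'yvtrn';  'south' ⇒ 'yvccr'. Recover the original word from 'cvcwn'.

In token: t→z is +6, o→v is +7, k→s is +8, e→n is +9 — the shift increases by 1 each position. Letter i (0-indexed) is shifted by i+6, so successive shifts are 6, 7, 8, ….
Decoding cvcwn: c−6=w, v−7=o, c−8=u, w−9=n, n−10=d.

wound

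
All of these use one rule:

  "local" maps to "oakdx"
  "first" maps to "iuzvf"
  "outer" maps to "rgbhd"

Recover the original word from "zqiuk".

Shifts by position in local: pos 0: l→o (+3), pos 1: o→a (+12), pos 2: c→k (+8), pos 3: a→d (+3), pos 4: l→x (+12) — repeating every 3. It's a Vigenère-style cipher with numeric key [3,12,8]: position i shifts by key[i mod 3].
Reversing it on zqiuk: z−3=w, q−12=e, i−8=a, u−3=r, k−12=y.

weary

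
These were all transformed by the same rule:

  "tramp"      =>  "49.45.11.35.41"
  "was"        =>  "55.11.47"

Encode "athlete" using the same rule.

t(#20)→49 and r(#18)→45: differences scale by 2, so n = 2·pos + 9. Each letter becomes 2×(its alphabet position, a=1..z=26) + 9.
Applying it to athlete: a=1→11, t=20→49, h=8→25, l=12→33, e=5→19, t=20→49, e=5→19.

11.49.25.33.19.49.19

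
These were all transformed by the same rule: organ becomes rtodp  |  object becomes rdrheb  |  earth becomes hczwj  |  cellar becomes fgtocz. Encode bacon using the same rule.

Shifts by position in organ: pos 0: o→r (+3), pos 1: r→t (+2), pos 2: g→o (+8), pos 3: a→d (+3), pos 4: n→p (+2) — repeating every 3. It's a Vigenère-style cipher with numeric key [3,2,8]: position i shifts by key[i mod 3].
On bacon: b+3=e, a+2=c, c+8=k, o+3=r, n+2=p.

eckrp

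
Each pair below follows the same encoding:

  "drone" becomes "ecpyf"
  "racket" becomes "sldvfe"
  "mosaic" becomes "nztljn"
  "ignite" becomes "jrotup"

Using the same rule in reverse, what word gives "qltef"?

paste

The shifts repeat in a cycle of length 2: positions 0,1,… shift by +1, +11, then the pattern repeats.
Reversing it on qltef: q−1=p, l−11=a, t−1=s, e−11=t, f−1=e.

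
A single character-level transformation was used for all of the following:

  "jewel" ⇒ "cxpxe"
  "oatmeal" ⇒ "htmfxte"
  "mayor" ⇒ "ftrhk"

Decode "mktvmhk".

It's a constant shift of +19 (ROT19).
Reversing it on mktvmhk: m−19=t, k−19=r, t−19=a, v−19=c, m−19=t, h−19=o, k−19=r.

tractor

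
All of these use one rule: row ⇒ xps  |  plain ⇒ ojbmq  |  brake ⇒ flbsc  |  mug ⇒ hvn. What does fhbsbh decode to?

The output letters match the input read backwards, each shifted +1: row reversed is wor. Read the word backwards and shift each letter +1.
Undoing it on fhbsbh: shift back: f−1=e, h−1=g, b−1=a, s−1=r, b−1=a, h−1=g → egarag; then reverse → garage.

garage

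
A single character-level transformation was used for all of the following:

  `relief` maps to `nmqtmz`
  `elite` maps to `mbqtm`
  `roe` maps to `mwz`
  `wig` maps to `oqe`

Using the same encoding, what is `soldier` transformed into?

zmqltwa

The word is reversed, then every letter is shifted forward by 8.
Applying it to soldier: reverse → reidlos; then shift: r+8=z, e+8=m, i+8=q, d+8=l, l+8=t, o+8=w, s+8=a.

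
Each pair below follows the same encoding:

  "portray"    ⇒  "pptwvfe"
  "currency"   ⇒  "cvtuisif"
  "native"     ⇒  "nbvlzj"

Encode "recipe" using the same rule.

rfeltj

In portray: p→p is +0, o→p is +1, r→t is +2, t→w is +3 — the shift increases by 1 each position. The shift increases by 1 at each position, starting from +0: 0, 1, 2, ….
On recipe: r+0=r, e+1=f, c+2=e, i+3=l, p+4=t, e+5=j.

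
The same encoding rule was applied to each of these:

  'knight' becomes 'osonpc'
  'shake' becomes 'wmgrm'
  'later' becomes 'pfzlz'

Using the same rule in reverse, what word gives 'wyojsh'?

sticky

Letter i (0-indexed) is shifted by i+4, so successive shifts are 4, 5, 6, ….
Decoding wyojsh: w−4=s, y−5=t, o−6=i, j−7=c, s−8=k, h−9=y.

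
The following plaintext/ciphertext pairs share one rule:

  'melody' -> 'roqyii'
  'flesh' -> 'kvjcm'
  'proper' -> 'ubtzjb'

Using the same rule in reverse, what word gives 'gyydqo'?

Shifts by position in melody: pos 0: m→r (+5), pos 1: e→o (+10), pos 2: l→q (+5), pos 3: o→y (+10) — repeating every 2. The shifts repeat in a cycle of length 2: positions 0,1,… shift by +5, +10, then the pattern repeats.
Decoding gyydqo: g−5=b, y−10=o, y−5=t, d−10=t, q−5=l, o−10=e.

bottle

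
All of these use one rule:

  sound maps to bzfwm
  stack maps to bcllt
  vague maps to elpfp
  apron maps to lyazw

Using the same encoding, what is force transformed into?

ozalp

The shift depends on letter class: consonant s→b is +9, but vowel o→z is +11. Vowels shift forward by 11 and consonants shift forward by 9.
Applying it to force: f(cons)+9=o, o(vowel)+11=z, r(cons)+9=a, c(cons)+9=l, e(vowel)+11=p.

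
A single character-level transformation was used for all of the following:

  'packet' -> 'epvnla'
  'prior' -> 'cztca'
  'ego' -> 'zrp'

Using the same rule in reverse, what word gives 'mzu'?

job

The output letters match the input read backwards, each shifted +11: packet reversed is tekcap. Two steps: reverse the string, then apply a Caesar shift of +11.
Decoding mzu: shift back: m−11=b, z−11=o, u−11=j → boj; then reverse → job.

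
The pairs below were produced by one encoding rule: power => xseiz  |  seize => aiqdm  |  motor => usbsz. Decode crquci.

unique

Shifts by position in power: pos 0: p→x (+8), pos 1: o→s (+4), pos 2: w→e (+8), pos 3: e→i (+4) — repeating every 2. The shifts repeat in a cycle of length 2: positions 0,1,… shift by +8, +4, then the pattern repeats.
Decoding crquci: c−8=u, r−4=n, q−8=i, u−4=q, c−8=u, i−4=e.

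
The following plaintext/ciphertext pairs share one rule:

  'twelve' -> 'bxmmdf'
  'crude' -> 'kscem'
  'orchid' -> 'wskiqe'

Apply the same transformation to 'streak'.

Shifts by position in twelve: pos 0: t→b (+8), pos 1: w→x (+1), pos 2: e→m (+8), pos 3: l→m (+1) — repeating every 2. The shifts repeat in a cycle of length 2: positions 0,1,… shift by +8, +1, then the pattern repeats.
Applying it to streak: s+8=a, t+1=u, r+8=z, e+1=f, a+8=i, k+1=l.

auzfil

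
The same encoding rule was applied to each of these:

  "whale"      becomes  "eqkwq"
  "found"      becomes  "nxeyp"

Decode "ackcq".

stare

In whale: w→e is +8, h→q is +9, a→k is +10, l→w is +11 — the shift increases by 1 each position. Each letter shifts forward by (position + 8), i.e. 8, 9, 10, … — the shift grows by one for each successive letter.
Undoing it on ackcq: a−8=s, c−9=t, k−10=a, c−11=r, q−12=e.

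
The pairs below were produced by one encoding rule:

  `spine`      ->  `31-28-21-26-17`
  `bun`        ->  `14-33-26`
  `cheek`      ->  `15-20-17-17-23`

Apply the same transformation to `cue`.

s is letter #19 and maps to 31: an offset of 12. Each letter is replaced by its alphabet position (a=1..z=26) + 12.
For cue: c=3→15, u=21→33, e=5→17.

15-33-17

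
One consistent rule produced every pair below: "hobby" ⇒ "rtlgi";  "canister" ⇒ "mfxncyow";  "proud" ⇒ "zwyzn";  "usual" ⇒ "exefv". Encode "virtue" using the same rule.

Shifts by position in hobby: pos 0: h→r (+10), pos 1: o→t (+5), pos 2: b→l (+10), pos 3: b→g (+5) — repeating every 2. The shifts repeat in a cycle of length 2: positions 0,1,… shift by +10, +5, then the pattern repeats.
On virtue: v+10=f, i+5=n, r+10=b, t+5=y, u+10=e, e+5=j.

fnbyej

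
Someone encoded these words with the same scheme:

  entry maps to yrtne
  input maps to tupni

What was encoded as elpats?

staple

The output letters match the input read backwards: entry reversed is yrtne. It's just the letters in reverse order.
Reversing it on elpats: then reverse → staple.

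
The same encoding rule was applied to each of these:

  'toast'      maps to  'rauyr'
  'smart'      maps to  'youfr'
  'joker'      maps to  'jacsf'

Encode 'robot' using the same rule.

fanar

t(19)→r(17) and o(14)→a(0) fit y≡19x+20 (mod 26); the inverse of 19 mod 26 is 11. Treating letters as 0–25, the rule is x ↦ 19x + 20 (mod 26).
Applying it to robot: r(17)→19·17+20≡5=f; o(14)→19·14+20≡0=a; b(1)→19·1+20≡13=n; o(14)→19·14+20≡0=a; t(19)→19·19+20≡17=r (all mod 26).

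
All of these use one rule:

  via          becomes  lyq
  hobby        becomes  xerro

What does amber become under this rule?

Each letter is shifted forward by 16 in the alphabet (a Caesar shift of +16).
For amber: a+16=q, m+16=c, b+16=r, e+16=u, r+16=h.

qcruh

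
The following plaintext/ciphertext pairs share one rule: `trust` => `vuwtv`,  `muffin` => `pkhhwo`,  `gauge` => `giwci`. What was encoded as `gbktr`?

prize

The output letters match the input read backwards, each shifted +2: trust reversed is tsurt. Two steps: reverse the string, then apply a Caesar shift of +2.
Undoing it on gbktr: shift back: g−2=e, b−2=z, k−2=i, t−2=r, r−2=p → ezirp; then reverse → prize.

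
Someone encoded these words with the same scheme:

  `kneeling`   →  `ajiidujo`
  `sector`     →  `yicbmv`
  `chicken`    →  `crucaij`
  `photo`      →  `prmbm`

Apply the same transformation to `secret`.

yicvib

k(10)→a(0) and n(13)→j(9) fit y≡3x+22 (mod 26); the inverse of 3 mod 26 is 9. Treating letters as 0–25, the rule is x ↦ 3x + 22 (mod 26).
For secret: s(18)→3·18+22≡24=y; e(4)→3·4+22≡8=i; c(2)→3·2+22≡2=c; r(17)→3·17+22≡21=v; e(4)→3·4+22≡8=i; t(19)→3·19+22≡1=b (all mod 26).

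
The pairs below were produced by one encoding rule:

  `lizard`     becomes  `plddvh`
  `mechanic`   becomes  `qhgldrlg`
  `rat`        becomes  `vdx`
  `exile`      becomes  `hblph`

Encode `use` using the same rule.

The rule splits by letter class: vowels +3, consonants +4.
For use: u(vowel)+3=x, s(cons)+4=w, e(vowel)+3=h.

xwh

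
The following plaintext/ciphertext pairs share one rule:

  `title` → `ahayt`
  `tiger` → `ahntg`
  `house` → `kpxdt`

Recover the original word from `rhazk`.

t(19)→a(0) and i(8)→h(7) fit y≡23x+5 (mod 26); the inverse of 23 mod 26 is 17. Each letter's alphabet position (a=0..z=25) is mapped through 23·x+5 mod 26 — an affine cipher.
Decoding rhazk: r(17)→17·(17−5)≡22=w; h(7)→17·(7−5)≡8=i; a(0)→17·(0−5)≡19=t; z(25)→17·(25−5)≡2=c; k(10)→17·(10−5)≡7=h (all mod 26).

witch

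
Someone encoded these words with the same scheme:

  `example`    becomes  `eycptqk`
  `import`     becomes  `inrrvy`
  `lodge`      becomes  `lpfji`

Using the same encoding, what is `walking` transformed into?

In example: e→e is +0, x→y is +1, a→c is +2, m→p is +3 — the shift increases by 1 each position. Letter i (0-indexed) is shifted by i+0, so successive shifts are 0, 1, 2, ….
Applying it to walking: w+0=w, a+1=b, l+2=n, k+3=n, i+4=m, n+5=s, g+6=m.

wbnnmsm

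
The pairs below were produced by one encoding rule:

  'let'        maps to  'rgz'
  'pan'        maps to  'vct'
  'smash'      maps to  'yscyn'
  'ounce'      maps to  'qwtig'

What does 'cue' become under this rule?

Vowels shift forward by 2 and consonants shift forward by 6.
Applying it to cue: c(cons)+6=i, u(vowel)+2=w, e(vowel)+2=g.

iwg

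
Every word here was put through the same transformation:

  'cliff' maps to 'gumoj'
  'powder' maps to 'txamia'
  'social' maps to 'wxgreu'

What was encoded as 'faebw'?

brass

Shifts by position in cliff: pos 0: c→g (+4), pos 1: l→u (+9), pos 2: i→m (+4), pos 3: f→o (+9) — repeating every 2. A repeating key of period 2 is used — shifts +4, +9 over and over.
Reversing it on faebw: f−4=b, a−9=r, e−4=a, b−9=s, w−4=s.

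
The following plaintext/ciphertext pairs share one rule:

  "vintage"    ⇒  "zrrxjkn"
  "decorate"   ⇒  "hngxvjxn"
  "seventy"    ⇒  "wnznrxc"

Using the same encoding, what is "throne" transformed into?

Two shifts are in play — +9 for a/e/i/o/u, +4 for every other letter.
For throne: t(cons)+4=x, h(cons)+4=l, r(cons)+4=v, o(vowel)+9=x, n(cons)+4=r, e(vowel)+9=n.

xlvxrn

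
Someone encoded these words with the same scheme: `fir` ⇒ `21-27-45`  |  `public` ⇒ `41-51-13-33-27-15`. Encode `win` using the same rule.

f(#6)→21 and i(#9)→27: differences scale by 2, so n = 2·pos + 9. The formula is n = 2×(alphabet index, a=1) + 9.
For win: w=23→55, i=9→27, n=14→37.

55-27-37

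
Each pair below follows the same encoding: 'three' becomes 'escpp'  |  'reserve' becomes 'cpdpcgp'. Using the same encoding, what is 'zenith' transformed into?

kpytes

Compare letters: t→e is +11, h→s is +11, r→c is +11 — a constant shift. It's a constant shift of +11 (ROT11).
Applying it to zenith: z+11=k, e+11=p, n+11=y, i+11=t, t+11=e, h+11=s.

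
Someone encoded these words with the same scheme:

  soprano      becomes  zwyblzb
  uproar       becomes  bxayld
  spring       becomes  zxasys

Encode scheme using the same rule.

zkqoxq

In soprano: s→z is +7, o→w is +8, p→y is +9, r→b is +10 — the shift increases by 1 each position. Each letter shifts forward by (position + 7), i.e. 7, 8, 9, … — the shift grows by one for each successive letter.
For scheme: s+7=z, c+8=k, h+9=q, e+10=o, m+11=x, e+12=q.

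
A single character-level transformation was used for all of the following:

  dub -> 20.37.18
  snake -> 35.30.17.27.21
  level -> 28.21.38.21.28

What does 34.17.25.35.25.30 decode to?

raisin

d is letter #4 and maps to 20: an offset of 16. The number is (letter's place in the alphabet, a=1) + 16.
Decoding 34.17.25.35.25.30: 34→(34−16)÷1=18=r, 17→(17−16)÷1=1=a, 25→(25−16)÷1=9=i, 35→(35−16)÷1=19=s, 25→(25−16)÷1=9=i, 30→(30−16)÷1=14=n.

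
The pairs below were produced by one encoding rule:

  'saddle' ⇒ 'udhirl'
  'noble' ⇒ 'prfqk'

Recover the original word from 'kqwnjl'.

In saddle: s→u is +2, a→d is +3, d→h is +4, d→i is +5 — the shift increases by 1 each position. Letter i (0-indexed) is shifted by i+2, so successive shifts are 2, 3, 4, ….
Undoing it on kqwnjl: k−2=i, q−3=n, w−4=s, n−5=i, j−6=d, l−7=e.

inside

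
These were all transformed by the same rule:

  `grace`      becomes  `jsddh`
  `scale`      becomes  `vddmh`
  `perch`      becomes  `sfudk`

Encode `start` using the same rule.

vudsw

A repeating key of period 2 is used — shifts +3, +1 over and over.
For start: s+3=v, t+1=u, a+3=d, r+1=s, t+3=w.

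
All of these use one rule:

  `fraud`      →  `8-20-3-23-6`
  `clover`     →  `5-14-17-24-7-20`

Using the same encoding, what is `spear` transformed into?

f is letter #6 and maps to 8: an offset of 2. The number is (letter's place in the alphabet, a=1) + 2.
Applying it to spear: s=19→21, p=16→18, e=5→7, a=1→3, r=18→20.

21-18-7-3-20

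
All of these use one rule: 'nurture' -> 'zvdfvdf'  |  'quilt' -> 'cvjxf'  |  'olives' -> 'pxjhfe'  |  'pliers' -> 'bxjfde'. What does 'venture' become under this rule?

Two shifts are in play — +1 for a/e/i/o/u, +12 for every other letter.
Applying it to venture: v(cons)+12=h, e(vowel)+1=f, n(cons)+12=z, t(cons)+12=f, u(vowel)+1=v, r(cons)+12=d, e(vowel)+1=f.

hfzfvdf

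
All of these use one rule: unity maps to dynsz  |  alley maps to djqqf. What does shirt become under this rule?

ywnmx

The output letters match the input read backwards, each shifted +5: unity reversed is ytinu. Two steps: reverse the string, then apply a Caesar shift of +5.
Applying it to shirt: reverse → trihs; then shift: t+5=y, r+5=w, i+5=n, h+5=m, s+5=x.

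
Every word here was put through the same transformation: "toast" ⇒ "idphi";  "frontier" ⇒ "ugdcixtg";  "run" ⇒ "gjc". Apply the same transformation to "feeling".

Every letter moves 15 places later in the alphabet, wrapping around z→a.
For feeling: f+15=u, e+15=t, e+15=t, l+15=a, i+15=x, n+15=c, g+15=v.

uttaxcv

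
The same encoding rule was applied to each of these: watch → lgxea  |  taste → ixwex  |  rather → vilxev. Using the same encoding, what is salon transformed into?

The output letters match the input read backwards, each shifted +4: watch reversed is hctaw. Two steps: reverse the string, then apply a Caesar shift of +4.
Applying it to salon: reverse → nolas; then shift: n+4=r, o+4=s, l+4=p, a+4=e, s+4=w.

rspew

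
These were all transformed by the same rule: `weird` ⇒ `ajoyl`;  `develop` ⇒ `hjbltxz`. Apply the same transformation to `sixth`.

In weird: w→a is +4, e→j is +5, i→o is +6, r→y is +7 — the shift increases by 1 each position. The shift increases by 1 at each position, starting from +4: 4, 5, 6, ….
For sixth: s+4=w, i+5=n, x+6=d, t+7=a, h+8=p.

wndap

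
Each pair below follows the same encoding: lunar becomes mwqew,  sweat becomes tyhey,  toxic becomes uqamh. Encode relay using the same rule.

In lunar: l→m is +1, u→w is +2, n→q is +3, a→e is +4 — the shift increases by 1 each position. The shift increases by 1 at each position, starting from +1: 1, 2, 3, ….
Applying it to relay: r+1=s, e+2=g, l+3=o, a+4=e, y+5=d.

sgoed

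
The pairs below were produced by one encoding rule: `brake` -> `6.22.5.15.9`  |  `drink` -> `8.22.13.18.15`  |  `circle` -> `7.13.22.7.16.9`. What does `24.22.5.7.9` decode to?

trace

b is letter #2 and maps to 6: an offset of 4. Letters become their 1-based position plus 4 (so a→5, b→6, …).
Decoding 24.22.5.7.9: 24→(24−4)÷1=20=t, 22→(22−4)÷1=18=r, 5→(5−4)÷1=1=a, 7→(7−4)÷1=3=c, 9→(9−4)÷1=5=e.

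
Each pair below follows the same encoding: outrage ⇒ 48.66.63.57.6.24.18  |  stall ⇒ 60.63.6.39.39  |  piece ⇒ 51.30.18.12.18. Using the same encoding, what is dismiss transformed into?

o(#15)→48 and u(#21)→66: differences scale by 3, so n = 3·pos + 3. The formula is n = 3×(alphabet index, a=1) + 3.
For dismiss: d=4→15, i=9→30, s=19→60, m=13→42, i=9→30, s=19→60, s=19→60.

15.30.60.42.30.60.60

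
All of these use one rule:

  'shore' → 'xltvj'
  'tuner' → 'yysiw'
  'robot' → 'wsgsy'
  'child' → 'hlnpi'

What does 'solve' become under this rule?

Shifts by position in shore: pos 0: s→x (+5), pos 1: h→l (+4), pos 2: o→t (+5), pos 3: r→v (+4) — repeating every 2. A repeating key of period 2 is used — shifts +5, +4 over and over.
Applying it to solve: s+5=x, o+4=s, l+5=q, v+4=z, e+5=j.

xsqzj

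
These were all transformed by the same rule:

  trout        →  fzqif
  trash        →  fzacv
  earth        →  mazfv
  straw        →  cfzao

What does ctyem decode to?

Treating letters as 0–25, the rule is x ↦ 3x + 0 (mod 26).
Undoing it on ctyem: c(2)→9·(2−0)≡18=s; t(19)→9·(19−0)≡15=p; y(24)→9·(24−0)≡8=i; e(4)→9·(4−0)≡10=k; m(12)→9·(12−0)≡4=e (all mod 26).

spike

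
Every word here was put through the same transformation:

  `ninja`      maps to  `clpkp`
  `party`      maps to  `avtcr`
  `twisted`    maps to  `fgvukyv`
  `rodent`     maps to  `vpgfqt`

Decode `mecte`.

The output letters match the input read backwards, each shifted +2: ninja reversed is ajnin. Two steps: reverse the string, then apply a Caesar shift of +2.
Reversing it on mecte: shift back: m−2=k, e−2=c, c−2=a, t−2=r, e−2=c → kcarc; then reverse → crack.

crack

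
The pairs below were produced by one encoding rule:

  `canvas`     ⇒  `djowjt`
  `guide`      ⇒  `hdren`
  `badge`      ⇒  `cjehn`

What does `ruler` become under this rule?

sdmns

The shift depends on letter class: consonant c→d is +1, but vowel a→j is +9. The rule splits by letter class: vowels +9, consonants +1.
For ruler: r(cons)+1=s, u(vowel)+9=d, l(cons)+1=m, e(vowel)+9=n, r(cons)+1=s.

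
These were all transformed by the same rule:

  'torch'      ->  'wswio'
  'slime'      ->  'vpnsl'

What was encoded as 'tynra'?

quilt

In torch: t→w is +3, o→s is +4, r→w is +5, c→i is +6 — the shift increases by 1 each position. Each letter shifts forward by (position + 3), i.e. 3, 4, 5, … — the shift grows by one for each successive letter.
Undoing it on tynra: t−3=q, y−4=u, n−5=i, r−6=l, a−7=t.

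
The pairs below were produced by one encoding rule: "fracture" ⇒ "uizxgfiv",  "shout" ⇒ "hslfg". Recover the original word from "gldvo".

Each pair mirrors across the alphabet (f↔u, r↔i, a↔z): positions sum to 25. Each letter is replaced by its mirror in the alphabet: a↔z, b↔y, c↔x, and so on (the Atbash cipher).
Undoing it on gldvo: g↔t, l↔o, d↔w, v↔e, o↔l.

towel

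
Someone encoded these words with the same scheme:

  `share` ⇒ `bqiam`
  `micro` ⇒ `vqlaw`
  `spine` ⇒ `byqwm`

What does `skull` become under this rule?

btcuu

The shift depends on letter class: consonant s→b is +9, but vowel a→i is +8. Vowels shift forward by 8 and consonants shift forward by 9.
Applying it to skull: s(cons)+9=b, k(cons)+9=t, u(vowel)+8=c, l(cons)+9=u, l(cons)+9=u.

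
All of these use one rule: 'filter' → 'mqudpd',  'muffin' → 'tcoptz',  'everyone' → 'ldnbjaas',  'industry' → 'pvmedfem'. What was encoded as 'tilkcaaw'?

Letter i (0-indexed) is shifted by i+7, so successive shifts are 7, 8, 9, ….
Decoding tilkcaaw: t−7=m, i−8=a, l−9=c, k−10=a, c−11=r, a−12=o, a−13=n, w−14=i.

macaroni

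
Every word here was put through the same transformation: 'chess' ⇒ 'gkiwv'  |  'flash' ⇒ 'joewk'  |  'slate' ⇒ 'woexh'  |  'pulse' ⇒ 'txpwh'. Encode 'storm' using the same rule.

Shifts by position in chess: pos 0: c→g (+4), pos 1: h→k (+3), pos 2: e→i (+4), pos 3: s→w (+4), pos 4: s→v (+3) — repeating every 3. It's a Vigenère-style cipher with numeric key [4,3,4]: position i shifts by key[i mod 3].
For storm: s+4=w, t+3=w, o+4=s, r+4=v, m+3=p.

wwsvp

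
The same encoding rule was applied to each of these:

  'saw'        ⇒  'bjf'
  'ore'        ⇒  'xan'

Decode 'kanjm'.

bread

Each letter is shifted forward by 9 in the alphabet (a Caesar shift of +9).
Undoing it on kanjm: k−9=b, a−9=r, n−9=e, j−9=a, m−9=d.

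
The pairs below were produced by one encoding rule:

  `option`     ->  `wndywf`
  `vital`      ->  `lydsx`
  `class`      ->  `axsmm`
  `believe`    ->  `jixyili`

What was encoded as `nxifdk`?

o(14)→w(22) and p(15)→n(13) fit y≡17x+18 (mod 26); the inverse of 17 mod 26 is 23. This is an affine cipher: with a=0,…,z=25, each position x becomes (17x+18) mod 26.
Reversing it on nxifdk: n(13)→23·(13−18)≡15=p; x(23)→23·(23−18)≡11=l; i(8)→23·(8−18)≡4=e; f(5)→23·(5−18)≡13=n; d(3)→23·(3−18)≡19=t; k(10)→23·(10−18)≡24=y (all mod 26).

plenty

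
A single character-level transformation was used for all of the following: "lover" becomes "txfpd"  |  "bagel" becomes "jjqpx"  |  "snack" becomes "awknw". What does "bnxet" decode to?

In lover: l→t is +8, o→x is +9, v→f is +10, e→p is +11 — the shift increases by 1 each position. Each letter shifts forward by (position + 8), i.e. 8, 9, 10, … — the shift grows by one for each successive letter.
Undoing it on bnxet: b−8=t, n−9=e, x−10=n, e−11=t, t−12=h.

tenth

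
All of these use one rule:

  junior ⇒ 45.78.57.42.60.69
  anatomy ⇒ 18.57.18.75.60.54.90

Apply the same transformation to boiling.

21.60.42.51.42.57.36

j(#10)→45 and u(#21)→78: differences scale by 3, so n = 3·pos + 15. With a=1..z=26, the number is 3·pos + 15.
On boiling: b=2→21, o=15→60, i=9→42, l=12→51, i=9→42, n=14→57, g=7→36.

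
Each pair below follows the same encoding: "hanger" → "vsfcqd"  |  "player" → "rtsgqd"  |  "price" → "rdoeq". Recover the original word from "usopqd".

waiter

This is an affine cipher: with a=0,…,z=25, each position x becomes (19x+18) mod 26.
Reversing it on usopqd: u(20)→11·(20−18)≡22=w; s(18)→11·(18−18)≡0=a; o(14)→11·(14−18)≡8=i; p(15)→11·(15−18)≡19=t; q(16)→11·(16−18)≡4=e; d(3)→11·(3−18)≡17=r (all mod 26).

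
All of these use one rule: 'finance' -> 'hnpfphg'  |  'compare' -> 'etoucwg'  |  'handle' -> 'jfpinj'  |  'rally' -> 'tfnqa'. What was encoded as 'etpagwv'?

convert

Shifts by position in finance: pos 0: f→h (+2), pos 1: i→n (+5), pos 2: n→p (+2), pos 3: a→f (+5) — repeating every 2. It's a Vigenère-style cipher with numeric key [2,5]: position i shifts by key[i mod 2].
Undoing it on etpagwv: e−2=c, t−5=o, p−2=n, a−5=v, g−2=e, w−5=r, v−2=t.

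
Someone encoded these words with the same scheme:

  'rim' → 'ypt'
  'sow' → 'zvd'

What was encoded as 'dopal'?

white

Compare letters: r→y is +7, i→p is +7, m→t is +7 — a constant shift. It's a constant shift of +7 (ROT7).
Reversing it on dopal: d−7=w, o−7=h, p−7=i, a−7=t, l−7=e.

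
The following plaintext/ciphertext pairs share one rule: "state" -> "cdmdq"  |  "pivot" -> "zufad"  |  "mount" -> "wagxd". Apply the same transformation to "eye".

The shift depends on letter class: consonant s→c is +10, but vowel a→m is +12. The rule splits by letter class: vowels +12, consonants +10.
For eye: e(vowel)+12=q, y(cons)+10=i, e(vowel)+12=q.

qiq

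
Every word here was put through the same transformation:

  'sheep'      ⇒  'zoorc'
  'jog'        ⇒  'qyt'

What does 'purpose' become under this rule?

ocyzbez

The output letters match the input read backwards, each shifted +10: sheep reversed is peehs. Two steps: reverse the string, then apply a Caesar shift of +10.
For purpose: reverse → esoprup; then shift: e+10=o, s+10=c, o+10=y, p+10=z, r+10=b, u+10=e, p+10=z.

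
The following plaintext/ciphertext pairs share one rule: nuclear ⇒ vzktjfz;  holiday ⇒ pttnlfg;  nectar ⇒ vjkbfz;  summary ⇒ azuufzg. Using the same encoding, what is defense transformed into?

The shift depends on letter class: consonant n→v is +8, but vowel u→z is +5. Vowels shift forward by 5 and consonants shift forward by 8.
Applying it to defense: d(cons)+8=l, e(vowel)+5=j, f(cons)+8=n, e(vowel)+5=j, n(cons)+8=v, s(cons)+8=a, e(vowel)+5=j.

ljnjvaj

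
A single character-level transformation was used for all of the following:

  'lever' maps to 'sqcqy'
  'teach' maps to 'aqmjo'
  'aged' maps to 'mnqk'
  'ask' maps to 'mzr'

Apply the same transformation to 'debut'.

The shift depends on letter class: consonant l→s is +7, but vowel e→q is +12. Two shifts are in play — +12 for a/e/i/o/u, +7 for every other letter.
For debut: d(cons)+7=k, e(vowel)+12=q, b(cons)+7=i, u(vowel)+12=g, t(cons)+7=a.

kqiga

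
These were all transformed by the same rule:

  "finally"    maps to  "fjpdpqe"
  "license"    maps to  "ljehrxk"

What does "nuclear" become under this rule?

In finally: f→f is +0, i→j is +1, n→p is +2, a→d is +3 — the shift increases by 1 each position. Letter i (0-indexed) is shifted by i+0, so successive shifts are 0, 1, 2, ….
Applying it to nuclear: n+0=n, u+1=v, c+2=e, l+3=o, e+4=i, a+5=f, r+6=x.

nveoifx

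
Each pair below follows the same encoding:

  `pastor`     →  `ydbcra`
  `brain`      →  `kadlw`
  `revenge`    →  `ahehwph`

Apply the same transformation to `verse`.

The rule splits by letter class: vowels +3, consonants +9.
On verse: v(cons)+9=e, e(vowel)+3=h, r(cons)+9=a, s(cons)+9=b, e(vowel)+3=h.

ehabh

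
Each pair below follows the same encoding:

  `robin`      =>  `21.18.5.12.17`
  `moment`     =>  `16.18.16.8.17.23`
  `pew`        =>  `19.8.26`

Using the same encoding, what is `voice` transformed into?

r is letter #18 and maps to 21: an offset of 3. The number is (letter's place in the alphabet, a=1) + 3.
Applying it to voice: v=22→25, o=15→18, i=9→12, c=3→6, e=5→8.

25.18.12.6.8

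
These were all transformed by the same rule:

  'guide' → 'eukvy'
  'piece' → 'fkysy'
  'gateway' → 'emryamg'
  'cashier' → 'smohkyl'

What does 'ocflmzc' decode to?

soprano

Each letter's alphabet position (a=0..z=25) is mapped through 3·x+12 mod 26 — an affine cipher.
Reversing it on ocflmzc: o(14)→9·(14−12)≡18=s; c(2)→9·(2−12)≡14=o; f(5)→9·(5−12)≡15=p; l(11)→9·(11−12)≡17=r; m(12)→9·(12−12)≡0=a; z(25)→9·(25−12)≡13=n; c(2)→9·(2−12)≡14=o (all mod 26).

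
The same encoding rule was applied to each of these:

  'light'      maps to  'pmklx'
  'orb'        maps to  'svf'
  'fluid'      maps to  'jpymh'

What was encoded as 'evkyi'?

argue

Compare letters: l→p is +4, i→m is +4, g→k is +4 — a constant shift. It's a constant shift of +4 (ROT4).
Undoing it on evkyi: e−4=a, v−4=r, k−4=g, y−4=u, i−4=e.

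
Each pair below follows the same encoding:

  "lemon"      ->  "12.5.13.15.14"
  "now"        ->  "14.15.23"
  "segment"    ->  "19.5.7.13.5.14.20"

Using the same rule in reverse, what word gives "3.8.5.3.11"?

l is letter #12 and maps to 12: an offset of 0. Each letter is replaced by its alphabet position (a=1, b=2, …, z=26).
Decoding 3.8.5.3.11: 3=c, 8=h, 5=e, 3=c, 11=k.

check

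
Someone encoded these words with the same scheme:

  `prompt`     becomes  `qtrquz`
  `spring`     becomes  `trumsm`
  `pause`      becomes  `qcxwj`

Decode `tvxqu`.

stump

In prompt: p→q is +1, r→t is +2, o→r is +3, m→q is +4 — the shift increases by 1 each position. The shift increases by 1 at each position, starting from +1: 1, 2, 3, ….
Undoing it on tvxqu: t−1=s, v−2=t, x−3=u, q−4=m, u−5=p.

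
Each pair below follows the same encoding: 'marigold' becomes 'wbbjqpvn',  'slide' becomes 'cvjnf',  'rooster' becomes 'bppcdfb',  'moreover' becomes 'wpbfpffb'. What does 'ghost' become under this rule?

The shift depends on letter class: consonant m→w is +10, but vowel a→b is +1. Two shifts are in play — +1 for a/e/i/o/u, +10 for every other letter.
Applying it to ghost: g(cons)+10=q, h(cons)+10=r, o(vowel)+1=p, s(cons)+10=c, t(cons)+10=d.

qrpcd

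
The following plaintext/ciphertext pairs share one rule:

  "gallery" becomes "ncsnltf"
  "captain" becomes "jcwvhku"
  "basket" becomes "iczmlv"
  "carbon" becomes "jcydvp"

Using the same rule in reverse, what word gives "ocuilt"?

hanger

The shifts repeat in a cycle of length 2: positions 0,1,… shift by +7, +2, then the pattern repeats.
Decoding ocuilt: o−7=h, c−2=a, u−7=n, i−2=g, l−7=e, t−2=r.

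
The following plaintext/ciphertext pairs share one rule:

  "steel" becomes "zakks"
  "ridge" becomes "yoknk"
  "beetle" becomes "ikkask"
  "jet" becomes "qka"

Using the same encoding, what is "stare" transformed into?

The shift depends on letter class: consonant s→z is +7, but vowel e→k is +6. The rule splits by letter class: vowels +6, consonants +7.
Applying it to stare: s(cons)+7=z, t(cons)+7=a, a(vowel)+6=g, r(cons)+7=y, e(vowel)+6=k.

zagyk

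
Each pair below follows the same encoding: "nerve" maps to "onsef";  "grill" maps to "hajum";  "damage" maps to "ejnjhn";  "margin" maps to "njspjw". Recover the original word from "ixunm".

Shifts by position in nerve: pos 0: n→o (+1), pos 1: e→n (+9), pos 2: r→s (+1), pos 3: v→e (+9) — repeating every 2. The shifts repeat in a cycle of length 2: positions 0,1,… shift by +1, +9, then the pattern repeats.
Decoding ixunm: i−1=h, x−9=o, u−1=t, n−9=e, m−1=l.

hotel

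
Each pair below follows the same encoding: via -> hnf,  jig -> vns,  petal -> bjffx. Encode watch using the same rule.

The shift depends on letter class: consonant v→h is +12, but vowel i→n is +5. Vowels shift forward by 5 and consonants shift forward by 12.
For watch: w(cons)+12=i, a(vowel)+5=f, t(cons)+12=f, c(cons)+12=o, h(cons)+12=t.

iffot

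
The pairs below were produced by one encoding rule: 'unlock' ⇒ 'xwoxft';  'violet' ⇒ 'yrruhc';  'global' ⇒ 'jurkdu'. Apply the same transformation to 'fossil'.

The shifts repeat in a cycle of length 2: positions 0,1,… shift by +3, +9, then the pattern repeats.
On fossil: f+3=i, o+9=x, s+3=v, s+9=b, i+3=l, l+9=u.

ixvblu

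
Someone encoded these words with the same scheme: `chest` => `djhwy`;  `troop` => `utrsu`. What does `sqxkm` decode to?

Letter i (0-indexed) is shifted by i+1, so successive shifts are 1, 2, 3, ….
Undoing it on sqxkm: s−1=r, q−2=o, x−3=u, k−4=g, m−5=h.

rough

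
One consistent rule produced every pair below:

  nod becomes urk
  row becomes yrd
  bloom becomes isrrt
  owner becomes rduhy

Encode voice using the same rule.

The shift depends on letter class: consonant n→u is +7, but vowel o→r is +3. Two shifts are in play — +3 for a/e/i/o/u, +7 for every other letter.
Applying it to voice: v(cons)+7=c, o(vowel)+3=r, i(vowel)+3=l, c(cons)+7=j, e(vowel)+3=h.

crljh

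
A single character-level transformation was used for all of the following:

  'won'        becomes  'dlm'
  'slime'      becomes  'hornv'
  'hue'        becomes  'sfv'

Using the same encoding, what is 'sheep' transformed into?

hsvvk

Each letter is replaced by its mirror in the alphabet: a↔z, b↔y, c↔x, and so on (the Atbash cipher).
Applying it to sheep: s↔h, h↔s, e↔v, e↔v, p↔k.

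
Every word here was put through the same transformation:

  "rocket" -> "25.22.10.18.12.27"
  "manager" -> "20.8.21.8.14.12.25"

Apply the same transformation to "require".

25.12.24.28.16.25.12

r is letter #18 and maps to 25: an offset of 7. The number is (letter's place in the alphabet, a=1) + 7.
On require: r=18→25, e=5→12, q=17→24, u=21→28, i=9→16, r=18→25, e=5→12.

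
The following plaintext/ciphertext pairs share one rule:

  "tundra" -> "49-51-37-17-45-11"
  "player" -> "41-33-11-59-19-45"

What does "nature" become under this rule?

With a=1..z=26, the number is 2·pos + 9.
Applying it to nature: n=14→37, a=1→11, t=20→49, u=21→51, r=18→45, e=5→19.

37-11-49-51-45-19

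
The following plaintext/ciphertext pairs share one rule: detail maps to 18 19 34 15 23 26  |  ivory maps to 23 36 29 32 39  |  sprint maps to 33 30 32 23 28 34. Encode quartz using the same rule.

The number is (letter's place in the alphabet, a=1) + 14.
On quartz: q=17→31, u=21→35, a=1→15, r=18→32, t=20→34, z=26→40.

31 35 15 32 34 40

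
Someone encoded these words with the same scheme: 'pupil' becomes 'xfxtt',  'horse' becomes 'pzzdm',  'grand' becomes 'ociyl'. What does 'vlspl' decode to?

naked

The shifts repeat in a cycle of length 2: positions 0,1,… shift by +8, +11, then the pattern repeats.
Decoding vlspl: v−8=n, l−11=a, s−8=k, p−11=e, l−8=d.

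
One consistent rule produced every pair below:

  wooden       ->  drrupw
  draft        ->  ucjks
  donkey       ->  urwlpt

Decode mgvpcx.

pliers

w(22)→d(3) and o(14)→r(17) fit y≡21x+9 (mod 26); the inverse of 21 mod 26 is 5. Each letter's alphabet position (a=0..z=25) is mapped through 21·x+9 mod 26 — an affine cipher.
Undoing it on mgvpcx: m(12)→5·(12−9)≡15=p; g(6)→5·(6−9)≡11=l; v(21)→5·(21−9)≡8=i; p(15)→5·(15−9)≡4=e; c(2)→5·(2−9)≡17=r; x(23)→5·(23−9)≡18=s (all mod 26).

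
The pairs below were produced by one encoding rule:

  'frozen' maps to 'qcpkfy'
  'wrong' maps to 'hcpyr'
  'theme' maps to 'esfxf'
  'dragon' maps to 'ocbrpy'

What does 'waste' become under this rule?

hbdef

The shift depends on letter class: consonant f→q is +11, but vowel o→p is +1. Two shifts are in play — +1 for a/e/i/o/u, +11 for every other letter.
For waste: w(cons)+11=h, a(vowel)+1=b, s(cons)+11=d, t(cons)+11=e, e(vowel)+1=f.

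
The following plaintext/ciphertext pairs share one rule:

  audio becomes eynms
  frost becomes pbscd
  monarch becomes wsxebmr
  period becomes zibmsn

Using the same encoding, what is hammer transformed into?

rewwib

The shift depends on letter class: consonant d→n is +10, but vowel a→e is +4. Two shifts are in play — +4 for a/e/i/o/u, +10 for every other letter.
Applying it to hammer: h(cons)+10=r, a(vowel)+4=e, m(cons)+10=w, m(cons)+10=w, e(vowel)+4=i, r(cons)+10=b.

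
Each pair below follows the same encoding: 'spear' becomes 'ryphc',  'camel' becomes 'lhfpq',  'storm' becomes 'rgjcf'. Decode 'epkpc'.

s(18)→r(17) and p(15)→y(24) fit y≡15x+7 (mod 26); the inverse of 15 mod 26 is 7. This is an affine cipher: with a=0,…,z=25, each position x becomes (15x+7) mod 26.
Reversing it on epkpc: e(4)→7·(4−7)≡5=f; p(15)→7·(15−7)≡4=e; k(10)→7·(10−7)≡21=v; p(15)→7·(15−7)≡4=e; c(2)→7·(2−7)≡17=r (all mod 26).

fever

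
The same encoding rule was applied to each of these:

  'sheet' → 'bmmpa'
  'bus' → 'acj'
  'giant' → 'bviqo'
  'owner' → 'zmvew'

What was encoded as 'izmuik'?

Read the word backwards and shift each letter +8.
Decoding izmuik: shift back: i−8=a, z−8=r, m−8=e, u−8=m, i−8=a, k−8=c → aremac; then reverse → camera.

camera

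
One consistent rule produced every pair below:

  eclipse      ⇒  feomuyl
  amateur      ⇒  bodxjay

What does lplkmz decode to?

Each letter shifts forward by (position + 1), i.e. 1, 2, 3, … — the shift grows by one for each successive letter.
Undoing it on lplkmz: l−1=k, p−2=n, l−3=i, k−4=g, m−5=h, z−6=t.

knight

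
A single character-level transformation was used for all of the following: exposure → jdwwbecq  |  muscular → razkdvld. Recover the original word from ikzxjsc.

In exposure: e→j is +5, x→d is +6, p→w is +7, o→w is +8 — the shift increases by 1 each position. Each letter shifts forward by (position + 5), i.e. 5, 6, 7, … — the shift grows by one for each successive letter.
Undoing it on ikzxjsc: i−5=d, k−6=e, z−7=s, x−8=p, j−9=a, s−10=i, c−11=r.

despair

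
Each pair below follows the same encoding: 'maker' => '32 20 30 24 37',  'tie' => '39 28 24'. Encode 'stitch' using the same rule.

38 39 28 39 22 27

m is letter #13 and maps to 32: an offset of 19. Each letter is replaced by its alphabet position (a=1..z=26) + 19.
For stitch: s=19→38, t=20→39, i=9→28, t=20→39, c=3→22, h=8→27.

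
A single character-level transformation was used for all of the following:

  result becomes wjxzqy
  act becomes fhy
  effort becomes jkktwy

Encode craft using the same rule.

hwfky

Compare letters: r→w is +5, e→j is +5, s→x is +5 — a constant shift. Every letter moves 5 places later in the alphabet, wrapping around z→a.
Applying it to craft: c+5=h, r+5=w, a+5=f, f+5=k, t+5=y.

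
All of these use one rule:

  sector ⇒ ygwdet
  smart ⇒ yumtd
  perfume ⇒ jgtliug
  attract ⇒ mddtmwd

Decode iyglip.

useful

s(18)→y(24) and e(4)→g(6) fit y≡5x+12 (mod 26); the inverse of 5 mod 26 is 21. Each letter's alphabet position (a=0..z=25) is mapped through 5·x+12 mod 26 — an affine cipher.
Decoding iyglip: i(8)→21·(8−12)≡20=u; y(24)→21·(24−12)≡18=s; g(6)→21·(6−12)≡4=e; l(11)→21·(11−12)≡5=f; i(8)→21·(8−12)≡20=u; p(15)→21·(15−12)≡11=l (all mod 26).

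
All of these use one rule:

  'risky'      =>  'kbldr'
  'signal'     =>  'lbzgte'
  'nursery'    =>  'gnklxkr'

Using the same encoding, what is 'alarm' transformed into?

Compare letters: r→k is +19, i→b is +19, s→l is +19 — a constant shift. Every letter moves 19 places later in the alphabet, wrapping around z→a.
For alarm: a+19=t, l+19=e, a+19=t, r+19=k, m+19=f.

tetkf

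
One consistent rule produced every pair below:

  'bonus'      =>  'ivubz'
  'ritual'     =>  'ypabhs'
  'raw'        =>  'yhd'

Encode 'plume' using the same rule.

Compare letters: b→i is +7, o→v is +7, n→u is +7 — a constant shift. This is a Caesar cipher with shift 7.
Applying it to plume: p+7=w, l+7=s, u+7=b, m+7=t, e+7=l.

wsbtl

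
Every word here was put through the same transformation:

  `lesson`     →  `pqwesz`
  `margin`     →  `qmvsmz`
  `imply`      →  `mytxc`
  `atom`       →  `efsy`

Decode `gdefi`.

Shifts by position in lesson: pos 0: l→p (+4), pos 1: e→q (+12), pos 2: s→w (+4), pos 3: s→e (+12) — repeating every 2. A repeating key of period 2 is used — shifts +4, +12 over and over.
Decoding gdefi: g−4=c, d−12=r, e−4=a, f−12=t, i−4=e.

crate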